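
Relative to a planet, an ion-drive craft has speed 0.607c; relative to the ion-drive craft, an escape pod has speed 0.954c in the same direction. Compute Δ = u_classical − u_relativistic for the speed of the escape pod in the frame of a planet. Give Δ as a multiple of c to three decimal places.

Galilean: u_cl = 0.954 + 0.607 = 1.5610.
Relativistic: u_rel = (0.954 + 0.607) / (1 + 0.954·0.607) = 1.5610/1.5791 = 0.9886.
Δ = 1.5610 − 0.9886 = 0.5724.
(The classical prediction exceeds c; the relativistic result does not.)

Δ = 0.572c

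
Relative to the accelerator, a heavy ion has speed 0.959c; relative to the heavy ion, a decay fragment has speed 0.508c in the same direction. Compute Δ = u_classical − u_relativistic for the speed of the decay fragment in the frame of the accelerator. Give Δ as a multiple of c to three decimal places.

Δ = 0.481c

Galilean: u_cl = 0.508 + 0.959 = 1.4670.
Relativistic: u_rel = (0.508 + 0.959) / (1 + 0.508·0.959) = 1.4670/1.4872 = 0.9864.
Δ = 1.4670 − 0.9864 = 0.4806.
(The classical prediction exceeds c; the relativistic result does not.)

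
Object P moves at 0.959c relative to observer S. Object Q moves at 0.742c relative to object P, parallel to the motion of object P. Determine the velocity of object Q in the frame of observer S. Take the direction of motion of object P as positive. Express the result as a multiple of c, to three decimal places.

With v = 0.959 and u' = 0.742 (in units of c),
u = (u' + v)/(1 + u'v/c²):
u = (0.742 + 0.959) / (1 + 0.742·0.959) = 1.7010/1.7116 = 0.9938

0.994c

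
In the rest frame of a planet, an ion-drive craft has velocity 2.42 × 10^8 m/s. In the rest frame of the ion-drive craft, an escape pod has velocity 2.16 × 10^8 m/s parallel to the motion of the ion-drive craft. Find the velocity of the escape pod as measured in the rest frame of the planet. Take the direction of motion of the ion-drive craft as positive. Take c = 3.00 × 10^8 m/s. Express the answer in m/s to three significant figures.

2.90 × 10^8 m/s

In units of c (dividing by 3.00 × 10^8 m/s): v = 0.807, u' = 0.720.
u = (u' + v)/(1 + u'v/c²):
u = (0.720 + 0.807) / (1 + 0.720·0.807) = 1.5267/1.5808 = 0.9658
(Galilean addition would give +1.527c, exceeding c.)
Converting back: u = 0.9658 × 3.00 × 10^8 m/s.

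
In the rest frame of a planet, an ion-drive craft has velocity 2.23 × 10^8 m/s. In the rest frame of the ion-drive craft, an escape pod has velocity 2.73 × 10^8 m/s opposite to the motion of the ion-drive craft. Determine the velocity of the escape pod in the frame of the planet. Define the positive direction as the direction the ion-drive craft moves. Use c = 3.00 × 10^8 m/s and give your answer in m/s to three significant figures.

In units of c (dividing by 3.00 × 10^8 m/s): v = 0.743, u' = -0.910.
u = (u' + v)/(1 + u'v/c²):
u = (-0.910 + 0.743) / (1 + (-0.910)·0.743) = -0.1667/0.3236 = -0.5151
Converting back: u = -0.5151 × 3.00 × 10^8 m/s.

-1.55 × 10^8 m/s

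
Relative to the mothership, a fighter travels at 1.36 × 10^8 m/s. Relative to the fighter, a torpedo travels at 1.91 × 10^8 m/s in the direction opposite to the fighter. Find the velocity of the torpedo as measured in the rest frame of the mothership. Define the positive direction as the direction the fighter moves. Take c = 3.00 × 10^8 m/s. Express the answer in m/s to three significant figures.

-7.73 × 10^7 m/s

In units of c (dividing by 3.00 × 10^8 m/s): v = 0.453, u' = -0.637.
u = (u' + v)/(1 + u'v/c²):
u = (-0.637 + 0.453) / (1 + (-0.637)·0.453) = -0.1833/0.7114 = -0.2577
Converting back: u = -0.2577 × 3.00 × 10^8 m/s.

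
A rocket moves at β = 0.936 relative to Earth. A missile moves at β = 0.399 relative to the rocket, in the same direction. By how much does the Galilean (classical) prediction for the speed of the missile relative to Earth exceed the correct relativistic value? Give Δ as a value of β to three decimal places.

Δ = 0.363

Galilean: u_cl = 0.399 + 0.936 = 1.3350.
Relativistic: u_rel = (0.399 + 0.936) / (1 + 0.399·0.936) = 1.3350/1.3735 = 0.9720.
Δ = 1.3350 − 0.9720 = 0.3630.
(The classical prediction exceeds c; the relativistic result does not.)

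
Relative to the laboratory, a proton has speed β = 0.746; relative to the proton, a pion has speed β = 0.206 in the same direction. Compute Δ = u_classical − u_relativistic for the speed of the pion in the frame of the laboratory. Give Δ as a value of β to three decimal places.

Δ = 0.127

Galilean: u_cl = 0.206 + 0.746 = 0.9520.
Relativistic: u_rel = (0.206 + 0.746) / (1 + 0.206·0.746) = 0.9520/1.1537 = 0.8252.
Δ = 0.9520 − 0.8252 = 0.1268.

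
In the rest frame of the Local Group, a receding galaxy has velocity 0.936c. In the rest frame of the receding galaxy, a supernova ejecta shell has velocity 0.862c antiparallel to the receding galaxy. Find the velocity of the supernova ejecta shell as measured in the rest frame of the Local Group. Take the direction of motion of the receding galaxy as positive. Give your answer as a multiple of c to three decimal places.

With v = 0.936 and u' = -0.862 (in units of c),
u = (u' + v)/(1 + u'v/c²):
u = (-0.862 + 0.936) / (1 + (-0.862)·0.936) = 0.0740/0.1932 = 0.3831
(Galilean addition would give +0.074c.)

+0.383c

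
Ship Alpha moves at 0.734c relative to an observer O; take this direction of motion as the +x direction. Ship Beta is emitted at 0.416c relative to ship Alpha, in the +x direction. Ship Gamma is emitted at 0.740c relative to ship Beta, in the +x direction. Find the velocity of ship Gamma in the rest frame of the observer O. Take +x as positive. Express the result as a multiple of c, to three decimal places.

0.981c

Apply u = (u' + v)/(1 + u'v/c²) successively, working outward toward the observer O.
Start: velocity of ship Alpha relative to the observer O = 0.7340c.
Compose with ship Beta (u' = 0.416 in ship Alpha frame): u_1 = (0.416 + 0.734) / (1 + 0.416·0.734) = 1.1500/1.3053 = 0.8810.
Compose with ship Gamma (u' = 0.740 in ship Beta frame): u_2 = (0.740 + 0.881) / (1 + 0.740·0.881) = 1.6210/1.6519 = 0.9813.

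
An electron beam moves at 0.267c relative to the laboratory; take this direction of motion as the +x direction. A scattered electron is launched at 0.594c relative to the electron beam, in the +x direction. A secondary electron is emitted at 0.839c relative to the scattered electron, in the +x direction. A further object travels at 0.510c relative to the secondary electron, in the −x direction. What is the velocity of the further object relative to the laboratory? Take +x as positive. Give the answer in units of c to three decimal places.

Apply u = (u' + v)/(1 + u'v/c²) successively, working outward toward the laboratory.
Start: velocity of the electron beam relative to the laboratory = 0.2670c.
Compose with the scattered electron (u' = 0.594 in the electron beam frame): u_1 = (0.594 + 0.267) / (1 + 0.594·0.267) = 0.8610/1.1586 = 0.7431.
Compose with the secondary electron (u' = 0.839 in the scattered electron frame): u_2 = (0.839 + 0.743) / (1 + 0.839·0.743) = 1.5821/1.6235 = 0.9745.
Compose with the further object (u' = -0.510 in the secondary electron frame): u_3 = (-0.510 + 0.975) / (1 + (-0.510)·0.975) = 0.4645/0.5030 = 0.9235.

+0.924c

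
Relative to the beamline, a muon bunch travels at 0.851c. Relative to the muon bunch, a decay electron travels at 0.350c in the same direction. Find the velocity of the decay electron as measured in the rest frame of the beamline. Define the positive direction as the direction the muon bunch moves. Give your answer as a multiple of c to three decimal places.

With v = 0.851 and u' = 0.350 (in units of c),
u = (u' + v)/(1 + u'v/c²):
u = (0.350 + 0.851) / (1 + 0.350·0.851) = 1.2010/1.2978 = 0.9254

0.925c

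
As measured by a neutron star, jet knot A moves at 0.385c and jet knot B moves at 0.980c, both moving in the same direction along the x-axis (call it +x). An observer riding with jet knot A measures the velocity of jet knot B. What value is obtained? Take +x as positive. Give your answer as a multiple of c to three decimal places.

β_A = 0.385, β_B = 0.980.
Transform to A's frame with the inverse velocity-addition law: u' = (u − v)/(1 − uv/c²), taking u = β_B and v = β_A.
u' = (0.980 − 0.385) / (1 − (0.385)(0.980)) = 0.5950/0.6227 = 0.9555.

+0.956c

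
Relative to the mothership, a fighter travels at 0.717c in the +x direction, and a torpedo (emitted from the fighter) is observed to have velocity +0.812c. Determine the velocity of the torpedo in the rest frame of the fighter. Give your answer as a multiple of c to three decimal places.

+0.227c

Invert the composition law: u' = (u − v)/(1 − uv/c²).
u' = (0.812 − 0.717) / (1 − (0.812)(0.717)) = 0.0950/0.4178 = 0.2274.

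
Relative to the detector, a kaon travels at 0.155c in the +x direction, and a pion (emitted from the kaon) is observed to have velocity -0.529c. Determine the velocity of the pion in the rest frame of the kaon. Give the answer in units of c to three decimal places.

-0.632c

Invert the composition law: u' = (u − v)/(1 − uv/c²).
u' = (-0.529 − 0.155) / (1 − (-0.529)(0.155)) = -0.6840/1.0820 = -0.6322.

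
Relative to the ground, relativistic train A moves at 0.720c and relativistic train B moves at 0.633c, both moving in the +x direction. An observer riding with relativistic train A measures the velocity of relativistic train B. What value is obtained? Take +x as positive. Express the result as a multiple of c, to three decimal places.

-0.160c

β_A = 0.720, β_B = 0.633.
Transform to A's frame with the inverse velocity-addition law: u' = (u − v)/(1 − uv/c²), taking u = β_B and v = β_A.
u' = (0.633 − 0.720) / (1 − (0.720)(0.633)) = -0.0870/0.5442 = -0.1599.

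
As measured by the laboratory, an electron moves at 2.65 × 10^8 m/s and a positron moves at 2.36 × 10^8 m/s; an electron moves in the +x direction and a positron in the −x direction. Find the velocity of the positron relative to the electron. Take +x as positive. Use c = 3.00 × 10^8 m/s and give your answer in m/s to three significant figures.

β_A = 0.883, β_B = -0.787 (dividing each by c = 3.00 × 10^8 m/s).
Transform to A's frame with the inverse velocity-addition law: u' = (u − v)/(1 − uv/c²), taking u = β_B and v = β_A.
u' = (-0.787 − 0.883) / (1 − (0.883)(-0.787)) = -1.6700/1.6949 = -0.9853.
u' = -0.9853 × 3.00 × 10^8 m/s.

-2.96 × 10^8 m/s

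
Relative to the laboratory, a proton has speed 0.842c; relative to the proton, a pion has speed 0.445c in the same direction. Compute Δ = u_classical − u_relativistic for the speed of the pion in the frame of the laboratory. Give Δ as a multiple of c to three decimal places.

Galilean: u_cl = 0.445 + 0.842 = 1.2870.
Relativistic: u_rel = (0.445 + 0.842) / (1 + 0.445·0.842) = 1.2870/1.3747 = 0.9362.
Δ = 1.2870 − 0.9362 = 0.3508.
(The classical prediction exceeds c; the relativistic result does not.)

Δ = 0.351c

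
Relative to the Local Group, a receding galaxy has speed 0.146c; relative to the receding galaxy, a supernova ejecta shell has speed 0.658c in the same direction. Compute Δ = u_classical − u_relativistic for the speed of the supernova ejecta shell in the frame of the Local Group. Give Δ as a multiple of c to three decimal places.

Galilean: u_cl = 0.658 + 0.146 = 0.8040.
Relativistic: u_rel = (0.658 + 0.146) / (1 + 0.658·0.146) = 0.8040/1.0961 = 0.7335.
Δ = 0.8040 − 0.7335 = 0.0705.

Δ = 0.070c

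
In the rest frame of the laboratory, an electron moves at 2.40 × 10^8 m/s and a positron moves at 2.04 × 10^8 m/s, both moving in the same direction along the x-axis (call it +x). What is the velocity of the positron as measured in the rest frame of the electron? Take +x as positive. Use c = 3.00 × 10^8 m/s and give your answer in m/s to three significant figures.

-7.89 × 10^7 m/s

β_A = 0.800, β_B = 0.680 (dividing each by c = 3.00 × 10^8 m/s).
Transform to A's frame with the inverse velocity-addition law: u' = (u − v)/(1 − uv/c²), taking u = β_B and v = β_A.
u' = (0.680 − 0.800) / (1 − (0.800)(0.680)) = -0.1200/0.4560 = -0.2632.
u' = -0.2632 × 3.00 × 10^8 m/s.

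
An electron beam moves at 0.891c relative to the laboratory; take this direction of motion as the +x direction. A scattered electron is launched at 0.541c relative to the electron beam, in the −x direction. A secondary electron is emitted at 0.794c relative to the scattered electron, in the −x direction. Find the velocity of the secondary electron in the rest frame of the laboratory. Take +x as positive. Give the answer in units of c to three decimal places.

-0.255c

Apply u = (u' + v)/(1 + u'v/c²) successively, working outward toward the laboratory.
Start: velocity of the electron beam relative to the laboratory = 0.8910c.
Compose with the scattered electron (u' = -0.541 in the electron beam frame): u_1 = (-0.541 + 0.891) / (1 + (-0.541)·0.891) = 0.3500/0.5180 = 0.6757.
Compose with the secondary electron (u' = -0.794 in the scattered electron frame): u_2 = (-0.794 + 0.676) / (1 + (-0.794)·0.676) = -0.1183/0.4635 = -0.2552.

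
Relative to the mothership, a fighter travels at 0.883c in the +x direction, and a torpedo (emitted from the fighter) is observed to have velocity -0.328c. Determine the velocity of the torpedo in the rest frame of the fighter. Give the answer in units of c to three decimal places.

Invert the composition law: u' = (u − v)/(1 − uv/c²).
u' = (-0.328 − 0.883) / (1 − (-0.328)(0.883)) = -1.2110/1.2896 = -0.9390.

-0.939c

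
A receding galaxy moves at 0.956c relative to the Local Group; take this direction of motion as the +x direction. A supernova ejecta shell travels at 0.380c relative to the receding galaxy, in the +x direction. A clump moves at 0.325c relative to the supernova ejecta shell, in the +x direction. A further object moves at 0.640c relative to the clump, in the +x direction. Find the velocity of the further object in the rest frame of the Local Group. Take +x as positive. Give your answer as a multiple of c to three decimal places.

Apply u = (u' + v)/(1 + u'v/c²) successively, working outward toward the Local Group.
Start: velocity of the receding galaxy relative to the Local Group = 0.9560c.
Compose with the supernova ejecta shell (u' = 0.380 in the receding galaxy frame): u_1 = (0.380 + 0.956) / (1 + 0.380·0.956) = 1.3360/1.3633 = 0.9800.
Compose with the clump (u' = 0.325 in the supernova ejecta shell frame): u_2 = (0.325 + 0.980) / (1 + 0.325·0.980) = 1.3050/1.3185 = 0.9898.
Compose with the further object (u' = 0.640 in the clump frame): u_3 = (0.640 + 0.990) / (1 + 0.640·0.990) = 1.6298/1.6334 = 0.9977.

0.998c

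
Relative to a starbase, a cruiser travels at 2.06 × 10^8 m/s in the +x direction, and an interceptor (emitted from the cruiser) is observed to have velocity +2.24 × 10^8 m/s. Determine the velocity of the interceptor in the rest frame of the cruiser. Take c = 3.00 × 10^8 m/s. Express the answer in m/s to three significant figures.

+3.69 × 10^7 m/s

v = 0.687c, u = 0.747c.
Invert the composition law: u' = (u − v)/(1 − uv/c²).
u' = (0.747 − 0.687) / (1 − (0.747)(0.687)) = 0.0600/0.4873 = 0.1231.
u' = 0.1231 × 3.00 × 10^8 m/s.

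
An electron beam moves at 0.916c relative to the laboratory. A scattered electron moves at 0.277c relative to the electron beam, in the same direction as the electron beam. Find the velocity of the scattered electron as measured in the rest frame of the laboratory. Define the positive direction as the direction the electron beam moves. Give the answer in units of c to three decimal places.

0.952c

With v = 0.916 and u' = 0.277 (in units of c),
u = (u' + v)/(1 + u'v/c²):
u = (0.277 + 0.916) / (1 + 0.277·0.916) = 1.1930/1.2537 = 0.9516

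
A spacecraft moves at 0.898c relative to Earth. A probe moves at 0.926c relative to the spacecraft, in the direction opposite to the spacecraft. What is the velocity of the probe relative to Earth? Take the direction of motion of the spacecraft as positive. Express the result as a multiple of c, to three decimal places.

With v = 0.898 and u' = -0.926 (in units of c),
u = (u' + v)/(1 + u'v/c²):
u = (-0.926 + 0.898) / (1 + (-0.926)·0.898) = -0.0280/0.1685 = -0.1662

-0.166c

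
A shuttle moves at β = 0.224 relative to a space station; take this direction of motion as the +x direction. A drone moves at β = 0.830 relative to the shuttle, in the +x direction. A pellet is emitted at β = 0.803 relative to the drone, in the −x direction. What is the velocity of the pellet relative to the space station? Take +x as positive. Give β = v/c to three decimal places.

Apply u = (u' + v)/(1 + u'v/c²) successively, working outward toward the space station.
Start: velocity of the shuttle relative to the space station = 0.2240c.
Compose with the drone (u' = 0.830 in the shuttle frame): u_1 = (0.830 + 0.224) / (1 + 0.830·0.224) = 1.0540/1.1859 = 0.8888.
Compose with the pellet (u' = -0.803 in the drone frame): u_2 = (-0.803 + 0.889) / (1 + (-0.803)·0.889) = 0.0858/0.2863 = 0.2995.

β = +0.300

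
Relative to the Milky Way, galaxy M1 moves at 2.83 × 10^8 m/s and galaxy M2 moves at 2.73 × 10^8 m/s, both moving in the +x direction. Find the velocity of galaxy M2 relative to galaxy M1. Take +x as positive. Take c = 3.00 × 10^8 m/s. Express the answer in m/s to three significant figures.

-7.06 × 10^7 m/s

β_A = 0.943, β_B = 0.910 (dividing each by c = 3.00 × 10^8 m/s).
Transform to A's frame with the inverse velocity-addition law: u' = (u − v)/(1 − uv/c²), taking u = β_B and v = β_A.
u' = (0.910 − 0.943) / (1 − (0.943)(0.910)) = -0.0333/0.1416 = -0.2355.
u' = -0.2355 × 3.00 × 10^8 m/s.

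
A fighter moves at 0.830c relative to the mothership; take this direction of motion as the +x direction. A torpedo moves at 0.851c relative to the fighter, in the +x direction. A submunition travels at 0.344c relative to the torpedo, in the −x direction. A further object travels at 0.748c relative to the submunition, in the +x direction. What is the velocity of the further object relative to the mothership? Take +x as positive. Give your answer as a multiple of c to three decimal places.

+0.996c

Apply u = (u' + v)/(1 + u'v/c²) successively, working outward toward the mothership.
Start: velocity of the fighter relative to the mothership = 0.8300c.
Compose with the torpedo (u' = 0.851 in the fighter frame): u_1 = (0.851 + 0.830) / (1 + 0.851·0.830) = 1.6810/1.7063 = 0.9852.
Compose with the submunition (u' = -0.344 in the torpedo frame): u_2 = (-0.344 + 0.985) / (1 + (-0.344)·0.985) = 0.6412/0.6611 = 0.9698.
Compose with the further object (u' = 0.748 in the submunition frame): u_3 = (0.748 + 0.970) / (1 + 0.748·0.970) = 1.7178/1.7254 = 0.9956.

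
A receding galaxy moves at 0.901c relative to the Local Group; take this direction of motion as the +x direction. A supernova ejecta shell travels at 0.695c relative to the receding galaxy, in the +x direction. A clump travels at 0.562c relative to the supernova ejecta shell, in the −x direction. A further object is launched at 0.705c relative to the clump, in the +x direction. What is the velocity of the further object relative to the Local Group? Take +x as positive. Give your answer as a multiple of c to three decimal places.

+0.989c

Apply u = (u' + v)/(1 + u'v/c²) successively, working outward toward the Local Group.
Start: velocity of the receding galaxy relative to the Local Group = 0.9010c.
Compose with the supernova ejecta shell (u' = 0.695 in the receding galaxy frame): u_1 = (0.695 + 0.901) / (1 + 0.695·0.901) = 1.5960/1.6262 = 0.9814.
Compose with the clump (u' = -0.562 in the supernova ejecta shell frame): u_2 = (-0.562 + 0.981) / (1 + (-0.562)·0.981) = 0.4194/0.4484 = 0.9353.
Compose with the further object (u' = 0.705 in the clump frame): u_3 = (0.705 + 0.935) / (1 + 0.705·0.935) = 1.6403/1.6594 = 0.9885.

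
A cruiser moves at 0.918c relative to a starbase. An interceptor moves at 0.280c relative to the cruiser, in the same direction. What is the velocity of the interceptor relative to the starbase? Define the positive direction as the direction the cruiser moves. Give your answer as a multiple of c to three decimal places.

0.953c

With v = 0.918 and u' = 0.280 (in units of c),
u = (u' + v)/(1 + u'v/c²):
u = (0.280 + 0.918) / (1 + 0.280·0.918) = 1.1980/1.2570 = 0.9530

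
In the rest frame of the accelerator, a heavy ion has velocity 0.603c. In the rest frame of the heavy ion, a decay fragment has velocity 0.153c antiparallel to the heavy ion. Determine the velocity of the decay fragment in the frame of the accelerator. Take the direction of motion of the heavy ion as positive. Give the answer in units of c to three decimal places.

With v = 0.603 and u' = -0.153 (in units of c),
u = (u' + v)/(1 + u'v/c²):
u = (-0.153 + 0.603) / (1 + (-0.153)·0.603) = 0.4500/0.9077 = 0.4957

+0.496c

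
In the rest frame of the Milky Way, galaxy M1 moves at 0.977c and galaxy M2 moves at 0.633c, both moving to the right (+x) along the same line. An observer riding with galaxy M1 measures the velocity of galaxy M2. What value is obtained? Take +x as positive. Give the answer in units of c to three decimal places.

β_A = 0.977, β_B = 0.633.
Transform to A's frame with the inverse velocity-addition law: u' = (u − v)/(1 − uv/c²), taking u = β_B and v = β_A.
u' = (0.633 − 0.977) / (1 − (0.977)(0.633)) = -0.3440/0.3816 = -0.9016.

-0.902c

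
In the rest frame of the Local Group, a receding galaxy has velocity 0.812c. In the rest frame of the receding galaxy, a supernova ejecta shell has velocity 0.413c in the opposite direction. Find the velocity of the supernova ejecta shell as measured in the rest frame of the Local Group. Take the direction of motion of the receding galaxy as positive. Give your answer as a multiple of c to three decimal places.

With v = 0.812 and u' = -0.413 (in units of c),
u = (u' + v)/(1 + u'v/c²):
u = (-0.413 + 0.812) / (1 + (-0.413)·0.812) = 0.3990/0.6646 = 0.6003
(Galilean addition would give +0.399c.)

+0.600c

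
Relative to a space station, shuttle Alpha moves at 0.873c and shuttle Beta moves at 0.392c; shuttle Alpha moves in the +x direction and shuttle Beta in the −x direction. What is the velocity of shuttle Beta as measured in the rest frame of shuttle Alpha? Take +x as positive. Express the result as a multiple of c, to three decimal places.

-0.942c

β_A = 0.873, β_B = -0.392.
Transform to A's frame with the inverse velocity-addition law: u' = (u − v)/(1 − uv/c²), taking u = β_B and v = β_A.
u' = (-0.392 − 0.873) / (1 − (0.873)(-0.392)) = -1.2650/1.3422 = -0.9425.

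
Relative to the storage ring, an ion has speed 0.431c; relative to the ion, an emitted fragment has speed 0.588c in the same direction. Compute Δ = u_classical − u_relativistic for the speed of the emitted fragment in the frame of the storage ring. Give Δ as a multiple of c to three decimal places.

Δ = 0.206c

Galilean: u_cl = 0.588 + 0.431 = 1.0190.
Relativistic: u_rel = (0.588 + 0.431) / (1 + 0.588·0.431) = 1.0190/1.2534 = 0.8130.
Δ = 1.0190 − 0.8130 = 0.2060.
(The classical prediction exceeds c; the relativistic result does not.)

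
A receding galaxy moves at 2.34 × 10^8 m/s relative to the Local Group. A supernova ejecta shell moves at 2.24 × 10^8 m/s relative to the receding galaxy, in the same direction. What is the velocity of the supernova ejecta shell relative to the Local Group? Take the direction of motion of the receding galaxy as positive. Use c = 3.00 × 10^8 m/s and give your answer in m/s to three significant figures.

In units of c (dividing by 3.00 × 10^8 m/s): v = 0.780, u' = 0.747.
u = (u' + v)/(1 + u'v/c²):
u = (0.747 + 0.780) / (1 + 0.747·0.780) = 1.5267/1.5824 = 0.9648
Converting back: u = 0.9648 × 3.00 × 10^8 m/s.

2.89 × 10^8 m/s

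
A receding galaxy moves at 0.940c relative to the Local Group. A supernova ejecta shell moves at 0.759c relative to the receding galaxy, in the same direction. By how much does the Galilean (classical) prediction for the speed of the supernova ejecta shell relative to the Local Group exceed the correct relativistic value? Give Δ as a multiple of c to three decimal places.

Δ = 0.707c

Galilean: u_cl = 0.759 + 0.940 = 1.6990.
Relativistic: u_rel = (0.759 + 0.940) / (1 + 0.759·0.940) = 1.6990/1.7135 = 0.9916.
Δ = 1.6990 − 0.9916 = 0.7074.
(The classical prediction exceeds c; the relativistic result does not.)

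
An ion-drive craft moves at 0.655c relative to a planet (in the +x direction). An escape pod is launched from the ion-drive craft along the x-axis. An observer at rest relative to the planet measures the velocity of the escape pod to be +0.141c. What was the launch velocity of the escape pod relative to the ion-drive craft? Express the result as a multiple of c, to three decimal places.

Invert the composition law: u' = (u − v)/(1 − uv/c²).
u' = (0.141 − 0.655) / (1 − (0.141)(0.655)) = -0.5140/0.9076 = -0.5663.

-0.566c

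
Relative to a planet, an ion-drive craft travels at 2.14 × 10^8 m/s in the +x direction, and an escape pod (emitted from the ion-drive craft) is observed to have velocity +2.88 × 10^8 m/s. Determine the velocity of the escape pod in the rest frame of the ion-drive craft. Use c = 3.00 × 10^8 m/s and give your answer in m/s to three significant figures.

v = 0.713c, u = 0.960c.
Invert the composition law: u' = (u − v)/(1 − uv/c²).
u' = (0.960 − 0.713) / (1 − (0.960)(0.713)) = 0.2467/0.3152 = 0.7826.
u' = 0.7826 × 3.00 × 10^8 m/s.

+2.35 × 10^8 m/s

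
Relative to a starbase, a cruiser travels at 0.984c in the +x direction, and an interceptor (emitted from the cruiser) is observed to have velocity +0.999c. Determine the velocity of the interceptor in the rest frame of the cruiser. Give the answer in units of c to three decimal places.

Invert the composition law: u' = (u − v)/(1 − uv/c²).
u' = (0.999 − 0.984) / (1 − (0.999)(0.984)) = 0.0150/0.0170 = 0.8832.

+0.883c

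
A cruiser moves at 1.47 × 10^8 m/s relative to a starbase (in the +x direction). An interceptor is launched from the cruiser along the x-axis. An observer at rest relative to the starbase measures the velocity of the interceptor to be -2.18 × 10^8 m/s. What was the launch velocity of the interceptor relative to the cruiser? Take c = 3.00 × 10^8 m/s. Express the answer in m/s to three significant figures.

-2.69 × 10^8 m/s

v = 0.490c, u = -0.727c.
Invert the composition law: u' = (u − v)/(1 − uv/c²).
u' = (-0.727 − 0.490) / (1 − (-0.727)(0.490)) = -1.2167/1.3561 = -0.8972.
u' = -0.8972 × 3.00 × 10^8 m/s.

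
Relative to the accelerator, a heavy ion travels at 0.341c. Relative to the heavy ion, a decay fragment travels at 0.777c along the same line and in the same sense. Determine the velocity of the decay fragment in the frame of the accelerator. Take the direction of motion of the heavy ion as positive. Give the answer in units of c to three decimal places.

With v = 0.341 and u' = 0.777 (in units of c),
u = (u' + v)/(1 + u'v/c²):
u = (0.777 + 0.341) / (1 + 0.777·0.341) = 1.1180/1.2650 = 0.8838

0.884c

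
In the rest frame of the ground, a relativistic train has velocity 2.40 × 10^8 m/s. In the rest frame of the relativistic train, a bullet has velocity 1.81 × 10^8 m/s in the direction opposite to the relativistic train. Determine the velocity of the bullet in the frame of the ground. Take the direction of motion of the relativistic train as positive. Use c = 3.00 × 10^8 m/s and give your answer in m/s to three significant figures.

+1.14 × 10^8 m/s

In units of c (dividing by 3.00 × 10^8 m/s): v = 0.800, u' = -0.603.
u = (u' + v)/(1 + u'v/c²):
u = (-0.603 + 0.800) / (1 + (-0.603)·0.800) = 0.1967/0.5173 = 0.3802
Converting back: u = 0.3802 × 3.00 × 10^8 m/s.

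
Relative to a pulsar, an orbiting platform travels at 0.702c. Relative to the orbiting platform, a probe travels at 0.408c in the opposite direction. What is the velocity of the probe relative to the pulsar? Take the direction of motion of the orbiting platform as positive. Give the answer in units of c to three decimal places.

+0.412c

With v = 0.702 and u' = -0.408 (in units of c),
u = (u' + v)/(1 + u'v/c²):
u = (-0.408 + 0.702) / (1 + (-0.408)·0.702) = 0.2940/0.7136 = 0.4120
(Galilean addition would give +0.294c.)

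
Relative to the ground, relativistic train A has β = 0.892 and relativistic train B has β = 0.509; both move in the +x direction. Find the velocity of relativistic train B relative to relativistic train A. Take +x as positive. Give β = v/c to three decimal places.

β = -0.702

β_A = 0.892, β_B = 0.509.
Transform to A's frame with the inverse velocity-addition law: u' = (u − v)/(1 − uv/c²), taking u = β_B and v = β_A.
u' = (0.509 − 0.892) / (1 − (0.892)(0.509)) = -0.3830/0.5460 = -0.7015.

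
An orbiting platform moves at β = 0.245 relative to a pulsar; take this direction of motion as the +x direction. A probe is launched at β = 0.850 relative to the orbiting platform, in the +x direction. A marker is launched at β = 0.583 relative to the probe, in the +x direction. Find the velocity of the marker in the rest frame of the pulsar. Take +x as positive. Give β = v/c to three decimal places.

β = 0.974

Apply u = (u' + v)/(1 + u'v/c²) successively, working outward toward the pulsar.
Start: velocity of the orbiting platform relative to the pulsar = 0.2450c.
Compose with the probe (u' = 0.850 in the orbiting platform frame): u_1 = (0.850 + 0.245) / (1 + 0.850·0.245) = 1.0950/1.2083 = 0.9063.
Compose with the marker (u' = 0.583 in the probe frame): u_2 = (0.583 + 0.906) / (1 + 0.583·0.906) = 1.4893/1.5284 = 0.9744.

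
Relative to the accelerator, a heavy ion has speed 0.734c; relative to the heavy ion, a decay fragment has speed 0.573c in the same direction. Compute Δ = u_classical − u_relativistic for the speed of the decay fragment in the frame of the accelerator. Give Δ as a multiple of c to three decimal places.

Δ = 0.387c

Galilean: u_cl = 0.573 + 0.734 = 1.3070.
Relativistic: u_rel = (0.573 + 0.734) / (1 + 0.573·0.734) = 1.3070/1.4206 = 0.9200.
Δ = 1.3070 − 0.9200 = 0.3870.
(The classical prediction exceeds c; the relativistic result does not.)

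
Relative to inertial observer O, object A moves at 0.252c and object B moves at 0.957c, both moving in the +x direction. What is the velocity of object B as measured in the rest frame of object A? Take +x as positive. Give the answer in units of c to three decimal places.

+0.929c

β_A = 0.252, β_B = 0.957.
Transform to A's frame with the inverse velocity-addition law: u' = (u − v)/(1 − uv/c²), taking u = β_B and v = β_A.
u' = (0.957 − 0.252) / (1 − (0.252)(0.957)) = 0.7050/0.7588 = 0.9291.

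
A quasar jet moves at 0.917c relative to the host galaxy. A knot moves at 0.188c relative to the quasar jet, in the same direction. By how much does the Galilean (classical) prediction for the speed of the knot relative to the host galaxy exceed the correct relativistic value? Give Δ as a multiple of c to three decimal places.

Δ = 0.162c

Galilean: u_cl = 0.188 + 0.917 = 1.1050.
Relativistic: u_rel = (0.188 + 0.917) / (1 + 0.188·0.917) = 1.1050/1.1724 = 0.9425.
Δ = 1.1050 − 0.9425 = 0.1625.
(The classical prediction exceeds c; the relativistic result does not.)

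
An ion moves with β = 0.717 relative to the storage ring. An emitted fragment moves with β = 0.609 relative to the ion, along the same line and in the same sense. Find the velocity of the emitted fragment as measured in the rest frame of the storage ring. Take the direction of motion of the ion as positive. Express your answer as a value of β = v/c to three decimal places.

With v = 0.717 and u' = 0.609 (in units of c),
u = (u' + v)/(1 + u'v/c²):
u = (0.609 + 0.717) / (1 + 0.609·0.717) = 1.3260/1.4367 = 0.9230

β = 0.923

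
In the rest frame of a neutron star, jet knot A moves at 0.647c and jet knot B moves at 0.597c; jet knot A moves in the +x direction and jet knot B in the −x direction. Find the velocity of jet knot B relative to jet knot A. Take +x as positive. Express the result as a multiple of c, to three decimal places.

-0.897c

β_A = 0.647, β_B = -0.597.
Transform to A's frame with the inverse velocity-addition law: u' = (u − v)/(1 − uv/c²), taking u = β_B and v = β_A.
u' = (-0.597 − 0.647) / (1 − (0.647)(-0.597)) = -1.2440/1.3863 = -0.8974.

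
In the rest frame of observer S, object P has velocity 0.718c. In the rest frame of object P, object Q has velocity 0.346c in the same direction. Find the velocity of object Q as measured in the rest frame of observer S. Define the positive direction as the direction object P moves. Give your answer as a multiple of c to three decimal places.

0.852c

With v = 0.718 and u' = 0.346 (in units of c),
u = (u' + v)/(1 + u'v/c²):
u = (0.346 + 0.718) / (1 + 0.346·0.718) = 1.0640/1.2484 = 0.8523
(Galilean addition would give +1.064c, exceeding c.)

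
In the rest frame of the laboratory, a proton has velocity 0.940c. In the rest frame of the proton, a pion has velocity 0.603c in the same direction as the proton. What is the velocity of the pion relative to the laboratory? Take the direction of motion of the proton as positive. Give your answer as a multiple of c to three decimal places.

With v = 0.940 and u' = 0.603 (in units of c),
u = (u' + v)/(1 + u'v/c²):
u = (0.603 + 0.940) / (1 + 0.603·0.940) = 1.5430/1.5668 = 0.9848
(Galilean addition would give +1.543c, exceeding c.)

0.985c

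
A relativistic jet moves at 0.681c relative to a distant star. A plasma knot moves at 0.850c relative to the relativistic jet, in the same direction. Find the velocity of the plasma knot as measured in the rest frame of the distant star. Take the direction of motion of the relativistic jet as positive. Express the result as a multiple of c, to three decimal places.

0.970c

With v = 0.681 and u' = 0.850 (in units of c),
u = (u' + v)/(1 + u'v/c²):
u = (0.850 + 0.681) / (1 + 0.850·0.681) = 1.5310/1.5789 = 0.9697
(Galilean addition would give +1.531c, exceeding c.)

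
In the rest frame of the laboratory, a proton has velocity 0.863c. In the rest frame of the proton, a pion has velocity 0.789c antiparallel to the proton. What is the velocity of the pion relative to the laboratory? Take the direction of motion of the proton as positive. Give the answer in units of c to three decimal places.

+0.232c

With v = 0.863 and u' = -0.789 (in units of c),
u = (u' + v)/(1 + u'v/c²):
u = (-0.789 + 0.863) / (1 + (-0.789)·0.863) = 0.0740/0.3191 = 0.2319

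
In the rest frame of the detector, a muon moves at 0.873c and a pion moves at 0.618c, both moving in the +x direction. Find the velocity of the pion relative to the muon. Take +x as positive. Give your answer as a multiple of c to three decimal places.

β_A = 0.873, β_B = 0.618.
Transform to A's frame with the inverse velocity-addition law: u' = (u − v)/(1 − uv/c²), taking u = β_B and v = β_A.
u' = (0.618 − 0.873) / (1 − (0.873)(0.618)) = -0.2550/0.4605 = -0.5538.

-0.554c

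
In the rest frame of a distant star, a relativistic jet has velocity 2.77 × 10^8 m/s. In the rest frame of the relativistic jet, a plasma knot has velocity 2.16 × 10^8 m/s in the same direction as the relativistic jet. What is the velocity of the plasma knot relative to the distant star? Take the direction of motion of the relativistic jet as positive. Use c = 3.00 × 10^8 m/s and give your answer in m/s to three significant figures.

In units of c (dividing by 3.00 × 10^8 m/s): v = 0.923, u' = 0.720.
u = (u' + v)/(1 + u'v/c²):
u = (0.720 + 0.923) / (1 + 0.720·0.923) = 1.6433/1.6648 = 0.9871
(Galilean addition would give +1.643c, exceeding c.)
Converting back: u = 0.9871 × 3.00 × 10^8 m/s.

2.96 × 10^8 m/s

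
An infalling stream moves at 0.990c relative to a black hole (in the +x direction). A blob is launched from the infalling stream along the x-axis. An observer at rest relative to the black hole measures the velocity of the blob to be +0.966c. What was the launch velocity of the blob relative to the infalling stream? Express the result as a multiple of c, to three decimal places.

-0.550c

Invert the composition law: u' = (u − v)/(1 − uv/c²).
u' = (0.966 − 0.990) / (1 − (0.966)(0.990)) = -0.0240/0.0437 = -0.5497.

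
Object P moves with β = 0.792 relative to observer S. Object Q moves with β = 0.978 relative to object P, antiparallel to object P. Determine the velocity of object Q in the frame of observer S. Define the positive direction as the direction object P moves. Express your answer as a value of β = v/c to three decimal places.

With v = 0.792 and u' = -0.978 (in units of c),
u = (u' + v)/(1 + u'v/c²):
u = (-0.978 + 0.792) / (1 + (-0.978)·0.792) = -0.1860/0.2254 = -0.8251
(Galilean addition would give -0.186c.)

β = -0.825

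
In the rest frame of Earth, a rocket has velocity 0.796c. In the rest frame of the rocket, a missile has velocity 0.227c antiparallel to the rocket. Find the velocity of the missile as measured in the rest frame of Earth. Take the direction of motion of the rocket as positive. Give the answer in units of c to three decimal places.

+0.694c

With v = 0.796 and u' = -0.227 (in units of c),
u = (u' + v)/(1 + u'v/c²):
u = (-0.227 + 0.796) / (1 + (-0.227)·0.796) = 0.5690/0.8193 = 0.6945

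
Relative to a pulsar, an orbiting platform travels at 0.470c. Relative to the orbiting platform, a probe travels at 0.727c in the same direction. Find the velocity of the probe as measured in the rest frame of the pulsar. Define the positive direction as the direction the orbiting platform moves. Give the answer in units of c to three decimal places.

With v = 0.470 and u' = 0.727 (in units of c),
u = (u' + v)/(1 + u'v/c²):
u = (0.727 + 0.470) / (1 + 0.727·0.470) = 1.1970/1.3417 = 0.8922

0.892c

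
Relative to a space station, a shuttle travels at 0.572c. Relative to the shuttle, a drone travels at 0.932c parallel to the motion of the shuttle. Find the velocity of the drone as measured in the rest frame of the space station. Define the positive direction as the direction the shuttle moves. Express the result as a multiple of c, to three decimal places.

With v = 0.572 and u' = 0.932 (in units of c),
u = (u' + v)/(1 + u'v/c²):
u = (0.932 + 0.572) / (1 + 0.932·0.572) = 1.5040/1.5331 = 0.9810
(Galilean addition would give +1.504c, exceeding c.)

0.981c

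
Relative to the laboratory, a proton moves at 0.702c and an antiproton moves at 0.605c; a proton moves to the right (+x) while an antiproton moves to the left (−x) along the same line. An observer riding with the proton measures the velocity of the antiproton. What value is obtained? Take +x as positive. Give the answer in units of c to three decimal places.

-0.917c

β_A = 0.702, β_B = -0.605.
Transform to A's frame with the inverse velocity-addition law: u' = (u − v)/(1 − uv/c²), taking u = β_B and v = β_A.
u' = (-0.605 − 0.702) / (1 − (0.702)(-0.605)) = -1.3070/1.4247 = -0.9174.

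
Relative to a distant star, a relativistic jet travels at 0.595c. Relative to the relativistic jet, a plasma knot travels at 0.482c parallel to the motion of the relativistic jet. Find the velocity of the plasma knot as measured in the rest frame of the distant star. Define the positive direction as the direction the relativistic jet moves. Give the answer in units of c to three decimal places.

0.837c

With v = 0.595 and u' = 0.482 (in units of c),
u = (u' + v)/(1 + u'v/c²):
u = (0.482 + 0.595) / (1 + 0.482·0.595) = 1.0770/1.2868 = 0.8370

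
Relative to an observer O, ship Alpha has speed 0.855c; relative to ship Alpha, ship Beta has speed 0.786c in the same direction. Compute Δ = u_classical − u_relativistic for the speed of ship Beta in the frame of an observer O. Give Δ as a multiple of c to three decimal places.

Galilean: u_cl = 0.786 + 0.855 = 1.6410.
Relativistic: u_rel = (0.786 + 0.855) / (1 + 0.786·0.855) = 1.6410/1.6720 = 0.9814.
Δ = 1.6410 − 0.9814 = 0.6596.
(The classical prediction exceeds c; the relativistic result does not.)

Δ = 0.660c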